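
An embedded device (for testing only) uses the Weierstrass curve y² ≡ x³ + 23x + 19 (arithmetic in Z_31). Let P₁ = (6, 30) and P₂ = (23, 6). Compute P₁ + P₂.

(6, 30) + (23, 6). λ = (6 - 30)/(23 - 6) ≡ 7/17 mod 31. 17⁻¹ ≡ 11 (mod 31), so λ ≡ 15.
  x = λ² - 6 - 23 = 225 - 29 ≡ 10; y = λ·(6 - 10) - 30 ≡ 3. → (10, 3)

(10, 3)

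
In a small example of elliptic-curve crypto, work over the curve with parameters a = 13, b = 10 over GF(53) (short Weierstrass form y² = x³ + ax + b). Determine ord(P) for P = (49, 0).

2

2P: (49, 0) + (49, 0): same x and y₁ ≡ -y₂, so the sum is O.
2P = O, so the order is 2.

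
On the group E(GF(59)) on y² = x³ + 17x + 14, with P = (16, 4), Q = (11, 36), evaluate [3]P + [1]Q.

(16, 55)

First 3P:
Repeated addition: build up to 3P.
2P: tangent at (16, 4): λ = (3·16² + 17)/(2·4) ≡ 18/8. 8⁻¹ ≡ 37 (mod 59), so λ ≡ 18·37 ≡ 17.
  x = λ² - 16 - 16 = 289 - 32 ≡ 21; y = λ·(16 - 21) - 4 ≡ 29. → (21, 29)
3P: (21, 29) + (16, 4). λ = (4 - 29)/(16 - 21) ≡ 34/54 mod 59. 54⁻¹ ≡ 47 (mod 59) since 54·47 = 2538 ≡ 1, so λ ≡ 5.
  x = λ² - 21 - 16 = 25 - 37 ≡ 47; y = λ·(21 - 47) - 29 ≡ 18. → (47, 18)
3P = (47, 18).
Finally 3P + Q:
(47, 18) + (11, 36). λ = (36 - 18)/(11 - 47) ≡ 18/23 mod 59. 23⁻¹ ≡ 18 (mod 59) since 23·18 = 414 ≡ 1, so λ ≡ 29.
  x = λ² - 47 - 11 = 841 - 58 ≡ 16; y = λ·(47 - 16) - 18 ≡ 55. → (16, 55)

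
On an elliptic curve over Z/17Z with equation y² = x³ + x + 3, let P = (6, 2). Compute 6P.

Repeated addition: build up to 6P.
2P: tangent at (6, 2): λ = (3·6² + 1)/(2·2) ≡ 7/4. 4⁻¹ ≡ 13 (mod 17), so λ ≡ 7·13 ≡ 6.
  x = λ² - 6 - 6 = 36 - 12 ≡ 7; y = λ·(6 - 7) - 2 ≡ 9. → (7, 9)
3P: (7, 9) + (6, 2). λ = (2 - 9)/(6 - 7) ≡ 10/16 mod 17. 16⁻¹ ≡ 16 (mod 17), so λ ≡ 7.
  x = λ² - 7 - 6 = 49 - 13 ≡ 2; y = λ·(7 - 2) - 9 ≡ 9. → (2, 9)
4P: (2, 9) + (6, 2). λ = (2 - 9)/(6 - 2) ≡ 10/4 mod 17. 4⁻¹ ≡ 13 (mod 17) since 4·13 = 52 ≡ 1, so λ ≡ 11.
  x = λ² - 2 - 6 = 121 - 8 ≡ 11; y = λ·(2 - 11) - 9 ≡ 11. → (11, 11)
5P: (11, 11) + (6, 2). λ = (2 - 11)/(6 - 11) ≡ 8/12 mod 17. 12⁻¹ ≡ 10 (mod 17), so λ ≡ 12.
  x = λ² - 11 - 6 = 144 - 17 ≡ 8; y = λ·(11 - 8) - 11 ≡ 8. → (8, 8)
6P: (8, 8) + (6, 2). λ = (2 - 8)/(6 - 8) ≡ 11/15 mod 17. 15⁻¹ ≡ 8 (mod 17), so λ ≡ 3.
  x = λ² - 8 - 6 = 9 - 14 ≡ 12; y = λ·(8 - 12) - 8 ≡ 14. → (12, 14)

(12, 14)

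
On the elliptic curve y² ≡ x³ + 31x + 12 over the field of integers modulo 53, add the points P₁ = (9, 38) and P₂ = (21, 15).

(9, 38) + (21, 15). λ = (15 - 38)/(21 - 9) ≡ 30/12 mod 53. 12⁻¹ ≡ 31 (mod 53), so λ ≡ 29.
  x = λ² - 9 - 21 = 841 - 30 ≡ 16; y = λ·(9 - 16) - 38 ≡ 24. → (16, 24)

(16, 24)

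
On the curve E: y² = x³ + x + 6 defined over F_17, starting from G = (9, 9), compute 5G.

(5, 0)

Repeated addition: build up to 5G.
2G: tangent at (9, 9): λ = (3·9² + 1)/(2·9) ≡ 6/1. 1⁻¹ ≡ 1 (mod 17), so λ ≡ 6·1 ≡ 6.
  x = λ² - 9 - 9 = 36 - 18 ≡ 1; y = λ·(9 - 1) - 9 ≡ 5. → (1, 5)
3G: (1, 5) + (9, 9). λ = (9 - 5)/(9 - 1) ≡ 4/8 mod 17. 8⁻¹ ≡ 15 (mod 17), so λ ≡ 9.
  x = λ² - 1 - 9 = 81 - 10 ≡ 3; y = λ·(1 - 3) - 5 ≡ 11. → (3, 11)
4G: (3, 11) + (9, 9). λ = (9 - 11)/(9 - 3) ≡ 15/6 mod 17. 6⁻¹ ≡ 3 (mod 17), so λ ≡ 11.
  x = λ² - 3 - 9 = 121 - 12 ≡ 7; y = λ·(3 - 7) - 11 ≡ 13. → (7, 13)
5G: (7, 13) + (9, 9). λ = (9 - 13)/(9 - 7) ≡ 13/2 mod 17. 2⁻¹ ≡ 9 (mod 17), so λ ≡ 15.
  x = λ² - 7 - 9 = 225 - 16 ≡ 5; y = λ·(7 - 5) - 13 ≡ 0. → (5, 0)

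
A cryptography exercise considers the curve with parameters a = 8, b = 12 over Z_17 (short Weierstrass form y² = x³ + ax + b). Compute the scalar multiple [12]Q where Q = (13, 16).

Double-and-add on 12 = (1100)₂. Start with Q = (13, 16) for the leading 1-bit.
double: tangent at (13, 16): λ = (3·13² + 8)/(2·16) ≡ 5/15. 15⁻¹ ≡ 8 (mod 17), so λ ≡ 5·8 ≡ 6.
  x = λ² - 13 - 13 = 36 - 26 ≡ 10; y = λ·(13 - 10) - 16 ≡ 2. → (10, 2)
add Q: (10, 2) + (13, 16). λ = (16 - 2)/(13 - 10) ≡ 14/3 mod 17. 3⁻¹ ≡ 6 (mod 17) since 3·6 = 18 ≡ 1, so λ ≡ 16.
  x = λ² - 10 - 13 = 256 - 23 ≡ 12; y = λ·(10 - 12) - 2 ≡ 0. → (12, 0)
double: (12, 0) + (12, 0): same x and y₁ ≡ -y₂, so the sum is the point at infinity.
double: the point at infinity + the point at infinity = the point at infinity (identity).

O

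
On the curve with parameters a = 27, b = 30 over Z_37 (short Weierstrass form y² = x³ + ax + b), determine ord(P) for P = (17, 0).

2P: (17, 0) + (17, 0): same x and y₁ ≡ -y₂, so the sum is O.
2P = O, so the order is 2.

2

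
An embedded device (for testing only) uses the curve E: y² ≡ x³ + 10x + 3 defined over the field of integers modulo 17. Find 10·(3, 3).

(8, 0)

Write Q = (3, 3).
Repeated addition: build up to 10Q.
2Q: tangent at (3, 3): λ = (3·3² + 10)/(2·3) ≡ 3/6. 6⁻¹ ≡ 3 (mod 17), so λ ≡ 3·3 ≡ 9.
  x = λ² - 3 - 3 = 81 - 6 ≡ 7; y = λ·(3 - 7) - 3 ≡ 12. → (7, 12)
3Q: (7, 12) + (3, 3). λ = (3 - 12)/(3 - 7) ≡ 8/13 mod 17. 13⁻¹ ≡ 4 (mod 17) since 13·4 = 52 ≡ 1, so λ ≡ 15.
  x = λ² - 7 - 3 = 225 - 10 ≡ 11; y = λ·(7 - 11) - 12 ≡ 13. → (11, 13)
4Q: (11, 13) + (3, 3). λ = (3 - 13)/(3 - 11) ≡ 7/9 mod 17. 9⁻¹ ≡ 2 (mod 17), so λ ≡ 14.
  x = λ² - 11 - 3 = 196 - 14 ≡ 12; y = λ·(11 - 12) - 13 ≡ 7. → (12, 7)
5Q: (12, 7) + (3, 3). λ = (3 - 7)/(3 - 12) ≡ 13/8 mod 17. 8⁻¹ ≡ 15 (mod 17) since 8·15 = 120 ≡ 1, so λ ≡ 8.
  x = λ² - 12 - 3 = 64 - 15 ≡ 15; y = λ·(12 - 15) - 7 ≡ 3. → (15, 3)
6Q: (15, 3) + (3, 3). λ = (3 - 3)/(3 - 15) ≡ 0/5 mod 17. 5⁻¹ ≡ 7 (mod 17) since 5·7 = 35 ≡ 1, so λ ≡ 0.
  x = λ² - 15 - 3 = 0 - 18 ≡ 16; y = λ·(15 - 16) - 3 ≡ 14. → (16, 14)
7Q: (16, 14) + (3, 3). λ = (3 - 14)/(3 - 16) ≡ 6/4 mod 17. 4⁻¹ ≡ 13 (mod 17), so λ ≡ 10.
  x = λ² - 16 - 3 = 100 - 19 ≡ 13; y = λ·(16 - 13) - 14 ≡ 16. → (13, 16)
8Q: (13, 16) + (3, 3). λ = (3 - 16)/(3 - 13) ≡ 4/7 mod 17. 7⁻¹ ≡ 5 (mod 17), so λ ≡ 3.
  x = λ² - 13 - 3 = 9 - 16 ≡ 10; y = λ·(13 - 10) - 16 ≡ 10. → (10, 10)
9Q: (10, 10) + (3, 3). λ = (3 - 10)/(3 - 10) ≡ 10/10 mod 17. 10⁻¹ ≡ 12 (mod 17), so λ ≡ 1.
  x = λ² - 10 - 3 = 1 - 13 ≡ 5; y = λ·(10 - 5) - 10 ≡ 12. → (5, 12)
10Q: (5, 12) + (3, 3). λ = (3 - 12)/(3 - 5) ≡ 8/15 mod 17. 15⁻¹ ≡ 8 (mod 17), so λ ≡ 13.
  x = λ² - 5 - 3 = 169 - 8 ≡ 8; y = λ·(5 - 8) - 12 ≡ 0. → (8, 0)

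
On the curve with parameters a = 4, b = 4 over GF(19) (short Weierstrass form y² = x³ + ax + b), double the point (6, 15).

(13, 7)

tangent at (6, 15): λ = (3·6² + 4)/(2·15) ≡ 17/11. 11⁻¹ ≡ 7 (mod 19) since 11·7 = 77 ≡ 1, so λ ≡ 17·7 ≡ 5.
  x = λ² - 6 - 6 = 25 - 12 ≡ 13; y = λ·(6 - 13) - 15 ≡ 7. → (13, 7)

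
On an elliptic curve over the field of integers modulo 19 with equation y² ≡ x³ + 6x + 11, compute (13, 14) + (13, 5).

The two points share x = 13 and their y-coordinates satisfy 14 + 5 ≡ 0 (mod 19), so they are inverses. Their sum is the point at infinity.

O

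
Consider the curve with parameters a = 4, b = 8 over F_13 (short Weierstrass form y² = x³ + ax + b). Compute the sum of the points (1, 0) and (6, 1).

(5, 7)

(1, 0) + (6, 1). λ = (1 - 0)/(6 - 1) ≡ 1/5 mod 13. 5⁻¹ ≡ 8 (mod 13), so λ ≡ 8.
  x = λ² - 1 - 6 = 64 - 7 ≡ 5; y = λ·(1 - 5) - 0 ≡ 7. → (5, 7)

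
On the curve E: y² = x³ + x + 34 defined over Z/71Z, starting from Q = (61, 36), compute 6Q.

(55, 53)

Repeated addition: build up to 6Q.
2Q: tangent at (61, 36): λ = (3·61² + 1)/(2·36) ≡ 17/1. 1⁻¹ ≡ 1 (mod 71), so λ ≡ 17·1 ≡ 17.
  x = λ² - 61 - 61 = 289 - 122 ≡ 25; y = λ·(61 - 25) - 36 ≡ 8. → (25, 8)
3Q: (25, 8) + (61, 36). λ = (36 - 8)/(61 - 25) ≡ 28/36 mod 71. 36⁻¹ ≡ 2 (mod 71), so λ ≡ 56.
  x = λ² - 25 - 61 = 3136 - 86 ≡ 68; y = λ·(25 - 68) - 8 ≡ 69. → (68, 69)
4Q: (68, 69) + (61, 36). λ = (36 - 69)/(61 - 68) ≡ 38/64 mod 71. 64⁻¹ ≡ 10 (mod 71), so λ ≡ 25.
  x = λ² - 68 - 61 = 625 - 129 ≡ 70; y = λ·(68 - 70) - 69 ≡ 23. → (70, 23)
5Q: (70, 23) + (61, 36). λ = (36 - 23)/(61 - 70) ≡ 13/62 mod 71. 62⁻¹ ≡ 63 (mod 71), so λ ≡ 38.
  x = λ² - 70 - 61 = 1444 - 131 ≡ 35; y = λ·(70 - 35) - 23 ≡ 29. → (35, 29)
6Q: (35, 29) + (61, 36). λ = (36 - 29)/(61 - 35) ≡ 7/26 mod 71. 26⁻¹ ≡ 41 (mod 71), so λ ≡ 3.
  x = λ² - 35 - 61 = 9 - 96 ≡ 55; y = λ·(35 - 55) - 29 ≡ 53. → (55, 53)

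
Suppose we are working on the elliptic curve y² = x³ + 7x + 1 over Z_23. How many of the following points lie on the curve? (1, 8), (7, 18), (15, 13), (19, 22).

3

(1, 8): 8² ≡ 18, rhs ≡ 9 → off.
(7, 18): 18² ≡ 2, rhs ≡ 2 → on.
(15, 13): 13² ≡ 8, rhs ≡ 8 → on.
(19, 22): 22² ≡ 1, rhs ≡ 1 → on.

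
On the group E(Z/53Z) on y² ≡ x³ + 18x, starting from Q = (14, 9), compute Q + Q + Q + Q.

(17, 48)

Repeated addition: build up to 4Q.
2Q: tangent at (14, 9): λ = (3·14² + 18)/(2·9) ≡ 23/18. 18⁻¹ ≡ 3 (mod 53), so λ ≡ 23·3 ≡ 16.
  x = λ² - 14 - 14 = 256 - 28 ≡ 16; y = λ·(14 - 16) - 9 ≡ 12. → (16, 12)
3Q: (16, 12) + (14, 9). λ = (9 - 12)/(14 - 16) ≡ 50/51 mod 53. 51⁻¹ ≡ 26 (mod 53) since 51·26 = 1326 ≡ 1, so λ ≡ 28.
  x = λ² - 16 - 14 = 784 - 30 ≡ 12; y = λ·(16 - 12) - 12 ≡ 47. → (12, 47)
4Q: (12, 47) + (14, 9). λ = (9 - 47)/(14 - 12) ≡ 15/2 mod 53. 2⁻¹ ≡ 27 (mod 53) since 2·27 = 54 ≡ 1, so λ ≡ 34.
  x = λ² - 12 - 14 = 1156 - 26 ≡ 17; y = λ·(12 - 17) - 47 ≡ 48. → (17, 48)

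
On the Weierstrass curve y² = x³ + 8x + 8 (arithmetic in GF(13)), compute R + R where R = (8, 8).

tangent at (8, 8): λ = (3·8² + 8)/(2·8) ≡ 5/3. 3⁻¹ ≡ 9 (mod 13), so λ ≡ 5·9 ≡ 6.
  x = λ² - 8 - 8 = 36 - 16 ≡ 7; y = λ·(8 - 7) - 8 ≡ 11. → (7, 11)

(7, 11)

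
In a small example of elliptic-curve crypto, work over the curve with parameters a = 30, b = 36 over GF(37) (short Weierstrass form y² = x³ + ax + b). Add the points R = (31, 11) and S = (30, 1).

(31, 11) + (30, 1). λ = (1 - 11)/(30 - 31) ≡ 27/36 mod 37. 36⁻¹ ≡ 36 (mod 37), so λ ≡ 10.
  x = λ² - 31 - 30 = 100 - 61 ≡ 2; y = λ·(31 - 2) - 11 ≡ 20. → (2, 20)

(2, 20)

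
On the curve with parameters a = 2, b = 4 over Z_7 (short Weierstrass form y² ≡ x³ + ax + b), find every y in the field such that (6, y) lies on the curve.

1, 6

x³ + 2x + 4 = 232 ≡ 1 (mod 7).
Square roots of 1 mod 7: 1 and 6 (since 1² = 1 ≡ 1).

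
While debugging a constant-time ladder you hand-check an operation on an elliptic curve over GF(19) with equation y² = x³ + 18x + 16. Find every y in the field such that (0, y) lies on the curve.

4, 15

x³ + 18x + 16 = 16 ≡ 16 (mod 19).
Square roots of 16 mod 19: 4 and 15 (since 4² = 16 ≡ 16).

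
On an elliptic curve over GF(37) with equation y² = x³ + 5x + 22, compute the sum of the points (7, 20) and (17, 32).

(7, 20) + (17, 32). λ = (32 - 20)/(17 - 7) ≡ 12/10 mod 37. 10⁻¹ ≡ 26 (mod 37) since 10·26 = 260 ≡ 1, so λ ≡ 16.
  x = λ² - 7 - 17 = 256 - 24 ≡ 10; y = λ·(7 - 10) - 20 ≡ 6. → (10, 6)

(10, 6)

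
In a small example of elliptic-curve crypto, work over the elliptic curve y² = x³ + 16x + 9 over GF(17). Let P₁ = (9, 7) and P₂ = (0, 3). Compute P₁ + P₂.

(4, 16)

(9, 7) + (0, 3). λ = (3 - 7)/(0 - 9) ≡ 13/8 mod 17. 8⁻¹ ≡ 15 (mod 17), so λ ≡ 8.
  x = λ² - 9 - 0 = 64 - 9 ≡ 4; y = λ·(9 - 4) - 7 ≡ 16. → (4, 16)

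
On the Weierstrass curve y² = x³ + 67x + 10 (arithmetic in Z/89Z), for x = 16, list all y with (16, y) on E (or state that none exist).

4, 85

x³ + 67x + 10 = 5178 ≡ 16 (mod 89).
Square roots of 16 mod 89: 4 and 85 (since 4² = 16 ≡ 16).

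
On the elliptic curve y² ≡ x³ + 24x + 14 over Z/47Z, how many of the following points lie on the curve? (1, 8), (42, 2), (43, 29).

(1, 8): 8² ≡ 17, rhs ≡ 39 → off.
(42, 2): 2² ≡ 4, rhs ≡ 4 → on.
(43, 29): 29² ≡ 42, rhs ≡ 42 → on.

2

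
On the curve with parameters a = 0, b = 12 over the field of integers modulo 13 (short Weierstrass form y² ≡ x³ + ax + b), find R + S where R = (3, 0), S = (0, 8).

(7, 2)

(3, 0) + (0, 8). λ = (8 - 0)/(0 - 3) ≡ 8/10 mod 13. 10⁻¹ ≡ 4 (mod 13) since 10·4 = 40 ≡ 1, so λ ≡ 6.
  x = λ² - 3 - 0 = 36 - 3 ≡ 7; y = λ·(3 - 7) - 0 ≡ 2. → (7, 2)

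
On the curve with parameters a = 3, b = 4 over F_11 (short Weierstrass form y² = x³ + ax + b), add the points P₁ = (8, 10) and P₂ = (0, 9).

(8, 10) + (0, 9). λ = (9 - 10)/(0 - 8) ≡ 10/3 mod 11. 3⁻¹ ≡ 4 (mod 11) since 3·4 = 12 ≡ 1, so λ ≡ 7.
  x = λ² - 8 - 0 = 49 - 8 ≡ 8; y = λ·(8 - 8) - 10 ≡ 1. → (8, 1)

(8, 1)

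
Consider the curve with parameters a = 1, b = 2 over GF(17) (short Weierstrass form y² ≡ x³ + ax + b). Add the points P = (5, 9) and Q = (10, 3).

(15, 3)

(5, 9) + (10, 3). λ = (3 - 9)/(10 - 5) ≡ 11/5 mod 17. 5⁻¹ ≡ 7 (mod 17) since 5·7 = 35 ≡ 1, so λ ≡ 9.
  x = λ² - 5 - 10 = 81 - 15 ≡ 15; y = λ·(5 - 15) - 9 ≡ 3. → (15, 3)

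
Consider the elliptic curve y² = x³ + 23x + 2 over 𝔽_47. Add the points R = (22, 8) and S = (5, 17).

(22, 8) + (5, 17). λ = (17 - 8)/(5 - 22) ≡ 9/30 mod 47. 30⁻¹ ≡ 11 (mod 47), so λ ≡ 5.
  x = λ² - 22 - 5 = 25 - 27 ≡ 45; y = λ·(22 - 45) - 8 ≡ 18. → (45, 18)

(45, 18)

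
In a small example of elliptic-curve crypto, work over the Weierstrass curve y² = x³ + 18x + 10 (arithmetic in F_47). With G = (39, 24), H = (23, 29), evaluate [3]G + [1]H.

First 3G:
Repeated addition: build up to 3G.
2G: tangent at (39, 24): λ = (3·39² + 18)/(2·24) ≡ 22/1. 1⁻¹ ≡ 1 (mod 47) since 1·1 = 1 ≡ 1, so λ ≡ 22·1 ≡ 22.
  x = λ² - 39 - 39 = 484 - 78 ≡ 30; y = λ·(39 - 30) - 24 ≡ 33. → (30, 33)
3G: (30, 33) + (39, 24). λ = (24 - 33)/(39 - 30) ≡ 38/9 mod 47. 9⁻¹ ≡ 21 (mod 47), so λ ≡ 46.
  x = λ² - 30 - 39 = 2116 - 69 ≡ 26; y = λ·(30 - 26) - 33 ≡ 10. → (26, 10)
3G = (26, 10).
Finally 3G + H:
(26, 10) + (23, 29). λ = (29 - 10)/(23 - 26) ≡ 19/44 mod 47. 44⁻¹ ≡ 31 (mod 47) since 44·31 = 1364 ≡ 1, so λ ≡ 25.
  x = λ² - 26 - 23 = 625 - 49 ≡ 12; y = λ·(26 - 12) - 10 ≡ 11. → (12, 11)

(12, 11)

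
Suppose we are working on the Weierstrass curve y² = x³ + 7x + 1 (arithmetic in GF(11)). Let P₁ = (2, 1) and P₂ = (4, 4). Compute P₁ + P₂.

(2, 1) + (4, 4). λ = (4 - 1)/(4 - 2) ≡ 3/2 mod 11. 2⁻¹ ≡ 6 (mod 11), so λ ≡ 7.
  x = λ² - 2 - 4 = 49 - 6 ≡ 10; y = λ·(2 - 10) - 1 ≡ 9. → (10, 9)

(10, 9)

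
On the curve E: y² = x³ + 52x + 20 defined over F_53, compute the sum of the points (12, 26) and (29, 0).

(49, 15)

(12, 26) + (29, 0). λ = (0 - 26)/(29 - 12) ≡ 27/17 mod 53. 17⁻¹ ≡ 25 (mod 53) since 17·25 = 425 ≡ 1, so λ ≡ 39.
  x = λ² - 12 - 29 = 1521 - 41 ≡ 49; y = λ·(12 - 49) - 26 ≡ 15. → (49, 15)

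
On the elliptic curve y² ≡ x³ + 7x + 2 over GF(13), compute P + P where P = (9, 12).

(7, 11)

tangent at (9, 12): λ = (3·9² + 7)/(2·12) ≡ 3/11. 11⁻¹ ≡ 6 (mod 13) since 11·6 = 66 ≡ 1, so λ ≡ 3·6 ≡ 5.
  x = λ² - 9 - 9 = 25 - 18 ≡ 7; y = λ·(9 - 7) - 12 ≡ 11. → (7, 11)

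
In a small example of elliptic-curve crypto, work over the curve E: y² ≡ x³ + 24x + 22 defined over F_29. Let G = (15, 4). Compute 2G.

(15, 25)

tangent at (15, 4): λ = (3·15² + 24)/(2·4) ≡ 3/8. 8⁻¹ ≡ 11 (mod 29), so λ ≡ 3·11 ≡ 4.
  x = λ² - 15 - 15 = 16 - 30 ≡ 15; y = λ·(15 - 15) - 4 ≡ 25. → (15, 25)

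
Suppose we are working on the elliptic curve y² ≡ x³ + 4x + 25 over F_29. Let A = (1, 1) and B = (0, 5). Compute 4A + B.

First 4A:
Repeated addition: build up to 4A.
2A: tangent at (1, 1): λ = (3·1² + 4)/(2·1) ≡ 7/2. 2⁻¹ ≡ 15 (mod 29), so λ ≡ 7·15 ≡ 18.
  x = λ² - 1 - 1 = 324 - 2 ≡ 3; y = λ·(1 - 3) - 1 ≡ 21. → (3, 21)
3A: (3, 21) + (1, 1). λ = (1 - 21)/(1 - 3) ≡ 9/27 mod 29. 27⁻¹ ≡ 14 (mod 29) since 27·14 = 378 ≡ 1, so λ ≡ 10.
  x = λ² - 3 - 1 = 100 - 4 ≡ 9; y = λ·(3 - 9) - 21 ≡ 6. → (9, 6)
4A: (9, 6) + (1, 1). λ = (1 - 6)/(1 - 9) ≡ 24/21 mod 29. 21⁻¹ ≡ 18 (mod 29), so λ ≡ 26.
  x = λ² - 9 - 1 = 676 - 10 ≡ 28; y = λ·(9 - 28) - 6 ≡ 22. → (28, 22)
4A = (28, 22).
Finally 4A + B:
(28, 22) + (0, 5). λ = (5 - 22)/(0 - 28) ≡ 12/1 mod 29. 1⁻¹ ≡ 1 (mod 29), so λ ≡ 12.
  x = λ² - 28 - 0 = 144 - 28 ≡ 0; y = λ·(28 - 0) - 22 ≡ 24. → (0, 24)

(0, 24)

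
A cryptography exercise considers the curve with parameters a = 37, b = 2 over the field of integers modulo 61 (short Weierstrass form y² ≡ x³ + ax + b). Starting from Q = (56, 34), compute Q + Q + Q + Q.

(58, 13)

Double-and-add on 4 = (100)₂. Start with Q = (56, 34) for the leading 1-bit.
double: tangent at (56, 34): λ = (3·56² + 37)/(2·34) ≡ 51/7. 7⁻¹ ≡ 35 (mod 61), so λ ≡ 51·35 ≡ 16.
  x = λ² - 56 - 56 = 256 - 112 ≡ 22; y = λ·(56 - 22) - 34 ≡ 22. → (22, 22)
double: tangent at (22, 22): λ = (3·22² + 37)/(2·22) ≡ 25/44. 44⁻¹ ≡ 43 (mod 61), so λ ≡ 25·43 ≡ 38.
  x = λ² - 22 - 22 = 1444 - 44 ≡ 58; y = λ·(22 - 58) - 22 ≡ 13. → (58, 13)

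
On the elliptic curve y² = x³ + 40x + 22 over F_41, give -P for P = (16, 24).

-(16, 24) = (16, -24 mod 41) = (16, 17).

(16, 17)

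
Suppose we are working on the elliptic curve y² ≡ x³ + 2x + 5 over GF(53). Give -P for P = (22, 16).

(22, 37)

-(22, 16) = (22, -16 mod 53) = (22, 37).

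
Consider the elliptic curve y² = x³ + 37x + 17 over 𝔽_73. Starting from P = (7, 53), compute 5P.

(45, 43)

Double-and-add on 5 = (101)₂. Start with P = (7, 53) for the leading 1-bit.
double: tangent at (7, 53): λ = (3·7² + 37)/(2·53) ≡ 38/33. 33⁻¹ ≡ 31 (mod 73), so λ ≡ 38·31 ≡ 10.
  x = λ² - 7 - 7 = 100 - 14 ≡ 13; y = λ·(7 - 13) - 53 ≡ 33. → (13, 33)
double: tangent at (13, 33): λ = (3·13² + 37)/(2·33) ≡ 33/66. 66⁻¹ ≡ 52 (mod 73) since 66·52 = 3432 ≡ 1, so λ ≡ 33·52 ≡ 37.
  x = λ² - 13 - 13 = 1369 - 26 ≡ 29; y = λ·(13 - 29) - 33 ≡ 32. → (29, 32)
add P: (29, 32) + (7, 53). λ = (53 - 32)/(7 - 29) ≡ 21/51 mod 73. 51⁻¹ ≡ 63 (mod 73) since 51·63 = 3213 ≡ 1, so λ ≡ 9.
  x = λ² - 29 - 7 = 81 - 36 ≡ 45; y = λ·(29 - 45) - 32 ≡ 43. → (45, 43)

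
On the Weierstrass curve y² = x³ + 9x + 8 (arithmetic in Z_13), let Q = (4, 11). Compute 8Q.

Repeated addition: build up to 8Q.
2Q: tangent at (4, 11): λ = (3·4² + 9)/(2·11) ≡ 5/9. 9⁻¹ ≡ 3 (mod 13), so λ ≡ 5·3 ≡ 2.
  x = λ² - 4 - 4 = 4 - 8 ≡ 9; y = λ·(4 - 9) - 11 ≡ 5. → (9, 5)
3Q: (9, 5) + (4, 11). λ = (11 - 5)/(4 - 9) ≡ 6/8 mod 13. 8⁻¹ ≡ 5 (mod 13) since 8·5 = 40 ≡ 1, so λ ≡ 4.
  x = λ² - 9 - 4 = 16 - 13 ≡ 3; y = λ·(9 - 3) - 5 ≡ 6. → (3, 6)
4Q: (3, 6) + (4, 11). λ = (11 - 6)/(4 - 3) ≡ 5/1 mod 13. 1⁻¹ ≡ 1 (mod 13) since 1·1 = 1 ≡ 1, so λ ≡ 5.
  x = λ² - 3 - 4 = 25 - 7 ≡ 5; y = λ·(3 - 5) - 6 ≡ 10. → (5, 10)
5Q: (5, 10) + (4, 11). λ = (11 - 10)/(4 - 5) ≡ 1/12 mod 13. 12⁻¹ ≡ 12 (mod 13), so λ ≡ 12.
  x = λ² - 5 - 4 = 144 - 9 ≡ 5; y = λ·(5 - 5) - 10 ≡ 3. → (5, 3)
6Q: (5, 3) + (4, 11). λ = (11 - 3)/(4 - 5) ≡ 8/12 mod 13. 12⁻¹ ≡ 12 (mod 13), so λ ≡ 5.
  x = λ² - 5 - 4 = 25 - 9 ≡ 3; y = λ·(5 - 3) - 3 ≡ 7. → (3, 7)
7Q: (3, 7) + (4, 11). λ = (11 - 7)/(4 - 3) ≡ 4/1 mod 13. 1⁻¹ ≡ 1 (mod 13) since 1·1 = 1 ≡ 1, so λ ≡ 4.
  x = λ² - 3 - 4 = 16 - 7 ≡ 9; y = λ·(3 - 9) - 7 ≡ 8. → (9, 8)
8Q: (9, 8) + (4, 11). λ = (11 - 8)/(4 - 9) ≡ 3/8 mod 13. 8⁻¹ ≡ 5 (mod 13) since 8·5 = 40 ≡ 1, so λ ≡ 2.
  x = λ² - 9 - 4 = 4 - 13 ≡ 4; y = λ·(9 - 4) - 8 ≡ 2. → (4, 2)

(4, 2)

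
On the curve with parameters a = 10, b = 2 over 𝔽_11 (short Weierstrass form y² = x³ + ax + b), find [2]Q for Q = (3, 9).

tangent at (3, 9): λ = (3·3² + 10)/(2·9) ≡ 4/7. 7⁻¹ ≡ 8 (mod 11), so λ ≡ 4·8 ≡ 10.
  x = λ² - 3 - 3 = 100 - 6 ≡ 6; y = λ·(3 - 6) - 9 ≡ 5. → (6, 5)

(6, 5)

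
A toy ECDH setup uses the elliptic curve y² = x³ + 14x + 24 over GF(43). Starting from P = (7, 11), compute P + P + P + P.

Double-and-add on 4 = (100)₂. Start with P = (7, 11) for the leading 1-bit.
double: tangent at (7, 11): λ = (3·7² + 14)/(2·11) ≡ 32/22. 22⁻¹ ≡ 2 (mod 43), so λ ≡ 32·2 ≡ 21.
  x = λ² - 7 - 7 = 441 - 14 ≡ 40; y = λ·(7 - 40) - 11 ≡ 27. → (40, 27)
double: tangent at (40, 27): λ = (3·40² + 14)/(2·27) ≡ 41/11. 11⁻¹ ≡ 4 (mod 43), so λ ≡ 41·4 ≡ 35.
  x = λ² - 40 - 40 = 1225 - 80 ≡ 27; y = λ·(40 - 27) - 27 ≡ 41. → (27, 41)

(27, 41)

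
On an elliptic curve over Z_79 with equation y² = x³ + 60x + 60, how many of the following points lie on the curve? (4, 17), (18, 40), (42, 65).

(4, 17): 17² ≡ 52, rhs ≡ 48 → off.
(18, 40): 40² ≡ 20, rhs ≡ 20 → on.
(42, 65): 65² ≡ 38, rhs ≡ 38 → on.

2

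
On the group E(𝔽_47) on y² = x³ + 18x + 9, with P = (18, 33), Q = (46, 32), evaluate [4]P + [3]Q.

(18, 33)

First 4P:
Repeated addition: build up to 4P.
2P: tangent at (18, 33): λ = (3·18² + 18)/(2·33) ≡ 3/19. 19⁻¹ ≡ 5 (mod 47), so λ ≡ 3·5 ≡ 15.
  x = λ² - 18 - 18 = 225 - 36 ≡ 1; y = λ·(18 - 1) - 33 ≡ 34. → (1, 34)
3P: (1, 34) + (18, 33). λ = (33 - 34)/(18 - 1) ≡ 46/17 mod 47. 17⁻¹ ≡ 36 (mod 47), so λ ≡ 11.
  x = λ² - 1 - 18 = 121 - 19 ≡ 8; y = λ·(1 - 8) - 34 ≡ 30. → (8, 30)
4P: (8, 30) + (18, 33). λ = (33 - 30)/(18 - 8) ≡ 3/10 mod 47. 10⁻¹ ≡ 33 (mod 47) since 10·33 = 330 ≡ 1, so λ ≡ 5.
  x = λ² - 8 - 18 = 25 - 26 ≡ 46; y = λ·(8 - 46) - 30 ≡ 15. → (46, 15)
4P = (46, 15).
Next 3Q:
Repeated addition: build up to 3Q.
2Q: tangent at (46, 32): λ = (3·46² + 18)/(2·32) ≡ 21/17. 17⁻¹ ≡ 36 (mod 47), so λ ≡ 21·36 ≡ 4.
  x = λ² - 46 - 46 = 16 - 92 ≡ 18; y = λ·(46 - 18) - 32 ≡ 33. → (18, 33)
3Q: (18, 33) + (46, 32). λ = (32 - 33)/(46 - 18) ≡ 46/28 mod 47. 28⁻¹ ≡ 42 (mod 47), so λ ≡ 5.
  x = λ² - 18 - 46 = 25 - 64 ≡ 8; y = λ·(18 - 8) - 33 ≡ 17. → (8, 17)
3Q = (8, 17).
Finally 4P + 3Q:
(46, 15) + (8, 17). λ = (17 - 15)/(8 - 46) ≡ 2/9 mod 47. 9⁻¹ ≡ 21 (mod 47) since 9·21 = 189 ≡ 1, so λ ≡ 42.
  x = λ² - 46 - 8 = 1764 - 54 ≡ 18; y = λ·(46 - 18) - 15 ≡ 33. → (18, 33)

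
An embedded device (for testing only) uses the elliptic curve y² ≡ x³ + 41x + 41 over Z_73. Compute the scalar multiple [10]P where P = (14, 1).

Repeated addition: build up to 10P.
2P: tangent at (14, 1): λ = (3·14² + 41)/(2·1) ≡ 45/2. 2⁻¹ ≡ 37 (mod 73) since 2·37 = 74 ≡ 1, so λ ≡ 45·37 ≡ 59.
  x = λ² - 14 - 14 = 3481 - 28 ≡ 22; y = λ·(14 - 22) - 1 ≡ 38. → (22, 38)
3P: (22, 38) + (14, 1). λ = (1 - 38)/(14 - 22) ≡ 36/65 mod 73. 65⁻¹ ≡ 9 (mod 73), so λ ≡ 32.
  x = λ² - 22 - 14 = 1024 - 36 ≡ 39; y = λ·(22 - 39) - 38 ≡ 2. → (39, 2)
4P: (39, 2) + (14, 1). λ = (1 - 2)/(14 - 39) ≡ 72/48 mod 73. 48⁻¹ ≡ 35 (mod 73) since 48·35 = 1680 ≡ 1, so λ ≡ 38.
  x = λ² - 39 - 14 = 1444 - 53 ≡ 4; y = λ·(39 - 4) - 2 ≡ 14. → (4, 14)
5P: (4, 14) + (14, 1). λ = (1 - 14)/(14 - 4) ≡ 60/10 mod 73. 10⁻¹ ≡ 22 (mod 73), so λ ≡ 6.
  x = λ² - 4 - 14 = 36 - 18 ≡ 18; y = λ·(4 - 18) - 14 ≡ 48. → (18, 48)
6P: (18, 48) + (14, 1). λ = (1 - 48)/(14 - 18) ≡ 26/69 mod 73. 69⁻¹ ≡ 18 (mod 73) since 69·18 = 1242 ≡ 1, so λ ≡ 30.
  x = λ² - 18 - 14 = 900 - 32 ≡ 65; y = λ·(18 - 65) - 48 ≡ 2. → (65, 2)
7P: (65, 2) + (14, 1). λ = (1 - 2)/(14 - 65) ≡ 72/22 mod 73. 22⁻¹ ≡ 10 (mod 73), so λ ≡ 63.
  x = λ² - 65 - 14 = 3969 - 79 ≡ 21; y = λ·(65 - 21) - 2 ≡ 69. → (21, 69)
8P: (21, 69) + (14, 1). λ = (1 - 69)/(14 - 21) ≡ 5/66 mod 73. 66⁻¹ ≡ 52 (mod 73), so λ ≡ 41.
  x = λ² - 21 - 14 = 1681 - 35 ≡ 40; y = λ·(21 - 40) - 69 ≡ 28. → (40, 28)
9P: (40, 28) + (14, 1). λ = (1 - 28)/(14 - 40) ≡ 46/47 mod 73. 47⁻¹ ≡ 14 (mod 73), so λ ≡ 60.
  x = λ² - 40 - 14 = 3600 - 54 ≡ 42; y = λ·(40 - 42) - 28 ≡ 71. → (42, 71)
10P: (42, 71) + (14, 1). λ = (1 - 71)/(14 - 42) ≡ 3/45 mod 73. 45⁻¹ ≡ 13 (mod 73) since 45·13 = 585 ≡ 1, so λ ≡ 39.
  x = λ² - 42 - 14 = 1521 - 56 ≡ 5; y = λ·(42 - 5) - 71 ≡ 58. → (5, 58)

(5, 58)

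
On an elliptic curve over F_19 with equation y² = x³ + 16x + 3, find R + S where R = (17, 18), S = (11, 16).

(17, 18) + (11, 16). λ = (16 - 18)/(11 - 17) ≡ 17/13 mod 19. 13⁻¹ ≡ 3 (mod 19), so λ ≡ 13.
  x = λ² - 17 - 11 = 169 - 28 ≡ 8; y = λ·(17 - 8) - 18 ≡ 4. → (8, 4)

(8, 4)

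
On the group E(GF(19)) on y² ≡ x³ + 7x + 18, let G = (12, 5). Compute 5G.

(1, 8)

Repeated addition: build up to 5G.
2G: tangent at (12, 5): λ = (3·12² + 7)/(2·5) ≡ 2/10. 10⁻¹ ≡ 2 (mod 19), so λ ≡ 2·2 ≡ 4.
  x = λ² - 12 - 12 = 16 - 24 ≡ 11; y = λ·(12 - 11) - 5 ≡ 18. → (11, 18)
3G: (11, 18) + (12, 5). λ = (5 - 18)/(12 - 11) ≡ 6/1 mod 19. 1⁻¹ ≡ 1 (mod 19), so λ ≡ 6.
  x = λ² - 11 - 12 = 36 - 23 ≡ 13; y = λ·(11 - 13) - 18 ≡ 8. → (13, 8)
4G: (13, 8) + (12, 5). λ = (5 - 8)/(12 - 13) ≡ 16/18 mod 19. 18⁻¹ ≡ 18 (mod 19) since 18·18 = 324 ≡ 1, so λ ≡ 3.
  x = λ² - 13 - 12 = 9 - 25 ≡ 3; y = λ·(13 - 3) - 8 ≡ 3. → (3, 3)
5G: (3, 3) + (12, 5). λ = (5 - 3)/(12 - 3) ≡ 2/9 mod 19. 9⁻¹ ≡ 17 (mod 19) since 9·17 = 153 ≡ 1, so λ ≡ 15.
  x = λ² - 3 - 12 = 225 - 15 ≡ 1; y = λ·(3 - 1) - 3 ≡ 8. → (1, 8)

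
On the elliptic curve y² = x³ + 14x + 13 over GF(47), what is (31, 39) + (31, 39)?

(1, 34)

tangent at (31, 39): λ = (3·31² + 14)/(2·39) ≡ 30/31. 31⁻¹ ≡ 44 (mod 47) since 31·44 = 1364 ≡ 1, so λ ≡ 30·44 ≡ 4.
  x = λ² - 31 - 31 = 16 - 62 ≡ 1; y = λ·(31 - 1) - 39 ≡ 34. → (1, 34)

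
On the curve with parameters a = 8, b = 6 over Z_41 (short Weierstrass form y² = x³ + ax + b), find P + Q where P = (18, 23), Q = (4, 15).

(21, 28)

(18, 23) + (4, 15). λ = (15 - 23)/(4 - 18) ≡ 33/27 mod 41. 27⁻¹ ≡ 38 (mod 41) since 27·38 = 1026 ≡ 1, so λ ≡ 24.
  x = λ² - 18 - 4 = 576 - 22 ≡ 21; y = λ·(18 - 21) - 23 ≡ 28. → (21, 28)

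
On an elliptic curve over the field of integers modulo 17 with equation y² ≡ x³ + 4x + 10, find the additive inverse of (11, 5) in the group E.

(11, 12)

-(11, 5) = (11, -5 mod 17) = (11, 12).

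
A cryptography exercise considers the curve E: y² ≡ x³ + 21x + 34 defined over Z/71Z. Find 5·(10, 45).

(52, 36)

Write P = (10, 45).
Repeated addition: build up to 5P.
2P: tangent at (10, 45): λ = (3·10² + 21)/(2·45) ≡ 37/19. 19⁻¹ ≡ 15 (mod 71) since 19·15 = 285 ≡ 1, so λ ≡ 37·15 ≡ 58.
  x = λ² - 10 - 10 = 3364 - 20 ≡ 7; y = λ·(10 - 7) - 45 ≡ 58. → (7, 58)
3P: (7, 58) + (10, 45). λ = (45 - 58)/(10 - 7) ≡ 58/3 mod 71. 3⁻¹ ≡ 24 (mod 71), so λ ≡ 43.
  x = λ² - 7 - 10 = 1849 - 17 ≡ 57; y = λ·(7 - 57) - 58 ≡ 64. → (57, 64)
4P: (57, 64) + (10, 45). λ = (45 - 64)/(10 - 57) ≡ 52/24 mod 71. 24⁻¹ ≡ 3 (mod 71), so λ ≡ 14.
  x = λ² - 57 - 10 = 196 - 67 ≡ 58; y = λ·(57 - 58) - 64 ≡ 64. → (58, 64)
5P: (58, 64) + (10, 45). λ = (45 - 64)/(10 - 58) ≡ 52/23 mod 71. 23⁻¹ ≡ 34 (mod 71) since 23·34 = 782 ≡ 1, so λ ≡ 64.
  x = λ² - 58 - 10 = 4096 - 68 ≡ 52; y = λ·(58 - 52) - 64 ≡ 36. → (52, 36)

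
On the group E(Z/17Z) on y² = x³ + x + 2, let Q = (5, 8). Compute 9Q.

Repeated addition: build up to 9Q.
2Q: tangent at (5, 8): λ = (3·5² + 1)/(2·8) ≡ 8/16. 16⁻¹ ≡ 16 (mod 17), so λ ≡ 8·16 ≡ 9.
  x = λ² - 5 - 5 = 81 - 10 ≡ 3; y = λ·(5 - 3) - 8 ≡ 10. → (3, 10)
3Q: (3, 10) + (5, 8). λ = (8 - 10)/(5 - 3) ≡ 15/2 mod 17. 2⁻¹ ≡ 9 (mod 17) since 2·9 = 18 ≡ 1, so λ ≡ 16.
  x = λ² - 3 - 5 = 256 - 8 ≡ 10; y = λ·(3 - 10) - 10 ≡ 14. → (10, 14)
4Q: (10, 14) + (5, 8). λ = (8 - 14)/(5 - 10) ≡ 11/12 mod 17. 12⁻¹ ≡ 10 (mod 17), so λ ≡ 8.
  x = λ² - 10 - 5 = 64 - 15 ≡ 15; y = λ·(10 - 15) - 14 ≡ 14. → (15, 14)
5Q: (15, 14) + (5, 8). λ = (8 - 14)/(5 - 15) ≡ 11/7 mod 17. 7⁻¹ ≡ 5 (mod 17) since 7·5 = 35 ≡ 1, so λ ≡ 4.
  x = λ² - 15 - 5 = 16 - 20 ≡ 13; y = λ·(15 - 13) - 14 ≡ 11. → (13, 11)
6Q: (13, 11) + (5, 8). λ = (8 - 11)/(5 - 13) ≡ 14/9 mod 17. 9⁻¹ ≡ 2 (mod 17), so λ ≡ 11.
  x = λ² - 13 - 5 = 121 - 18 ≡ 1; y = λ·(13 - 1) - 11 ≡ 2. → (1, 2)
7Q: (1, 2) + (5, 8). λ = (8 - 2)/(5 - 1) ≡ 6/4 mod 17. 4⁻¹ ≡ 13 (mod 17) since 4·13 = 52 ≡ 1, so λ ≡ 10.
  x = λ² - 1 - 5 = 100 - 6 ≡ 9; y = λ·(1 - 9) - 2 ≡ 3. → (9, 3)
8Q: (9, 3) + (5, 8). λ = (8 - 3)/(5 - 9) ≡ 5/13 mod 17. 13⁻¹ ≡ 4 (mod 17) since 13·4 = 52 ≡ 1, so λ ≡ 3.
  x = λ² - 9 - 5 = 9 - 14 ≡ 12; y = λ·(9 - 12) - 3 ≡ 5. → (12, 5)
9Q: (12, 5) + (5, 8). λ = (8 - 5)/(5 - 12) ≡ 3/10 mod 17. 10⁻¹ ≡ 12 (mod 17) since 10·12 = 120 ≡ 1, so λ ≡ 2.
  x = λ² - 12 - 5 = 4 - 17 ≡ 4; y = λ·(12 - 4) - 5 ≡ 11. → (4, 11)

(4, 11)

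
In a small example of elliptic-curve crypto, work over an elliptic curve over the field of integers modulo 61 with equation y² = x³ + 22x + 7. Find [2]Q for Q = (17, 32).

tangent at (17, 32): λ = (3·17² + 22)/(2·32) ≡ 35/3. 3⁻¹ ≡ 41 (mod 61) since 3·41 = 123 ≡ 1, so λ ≡ 35·41 ≡ 32.
  x = λ² - 17 - 17 = 1024 - 34 ≡ 14; y = λ·(17 - 14) - 32 ≡ 3. → (14, 3)

(14, 3)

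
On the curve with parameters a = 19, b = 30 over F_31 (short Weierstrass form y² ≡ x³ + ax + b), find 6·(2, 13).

(27, 13)

Write G = (2, 13).
Double-and-add on 6 = (110)₂. Start with G = (2, 13) for the leading 1-bit.
double: tangent at (2, 13): λ = (3·2² + 19)/(2·13) ≡ 0/26. 26⁻¹ ≡ 6 (mod 31) since 26·6 = 156 ≡ 1, so λ ≡ 0·6 ≡ 0.
  x = λ² - 2 - 2 = 0 - 4 ≡ 27; y = λ·(2 - 27) - 13 ≡ 18. → (27, 18)
add G: (27, 18) + (2, 13). λ = (13 - 18)/(2 - 27) ≡ 26/6 mod 31. 6⁻¹ ≡ 26 (mod 31), so λ ≡ 25.
  x = λ² - 27 - 2 = 625 - 29 ≡ 7; y = λ·(27 - 7) - 18 ≡ 17. → (7, 17)
double: tangent at (7, 17): λ = (3·7² + 19)/(2·17) ≡ 11/3. 3⁻¹ ≡ 21 (mod 31), so λ ≡ 11·21 ≡ 14.
  x = λ² - 7 - 7 = 196 - 14 ≡ 27; y = λ·(7 - 27) - 17 ≡ 13. → (27, 13)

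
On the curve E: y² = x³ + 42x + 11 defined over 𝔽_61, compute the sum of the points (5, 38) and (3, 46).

(5, 38) + (3, 46). λ = (46 - 38)/(3 - 5) ≡ 8/59 mod 61. 59⁻¹ ≡ 30 (mod 61), so λ ≡ 57.
  x = λ² - 5 - 3 = 3249 - 8 ≡ 8; y = λ·(5 - 8) - 38 ≡ 35. → (8, 35)

(8, 35)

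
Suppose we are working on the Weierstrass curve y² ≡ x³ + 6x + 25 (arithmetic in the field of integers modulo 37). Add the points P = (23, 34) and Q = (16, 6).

(23, 34) + (16, 6). λ = (6 - 34)/(16 - 23) ≡ 9/30 mod 37. 30⁻¹ ≡ 21 (mod 37) since 30·21 = 630 ≡ 1, so λ ≡ 4.
  x = λ² - 23 - 16 = 16 - 39 ≡ 14; y = λ·(23 - 14) - 34 ≡ 2. → (14, 2)

(14, 2)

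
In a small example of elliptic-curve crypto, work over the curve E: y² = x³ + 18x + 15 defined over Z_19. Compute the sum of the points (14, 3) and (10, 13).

(6, 15)

(14, 3) + (10, 13). λ = (13 - 3)/(10 - 14) ≡ 10/15 mod 19. 15⁻¹ ≡ 14 (mod 19), so λ ≡ 7.
  x = λ² - 14 - 10 = 49 - 24 ≡ 6; y = λ·(14 - 6) - 3 ≡ 15. → (6, 15)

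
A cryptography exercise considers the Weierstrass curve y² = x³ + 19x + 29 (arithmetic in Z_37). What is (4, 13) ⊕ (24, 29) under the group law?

(20, 26)

(4, 13) + (24, 29). λ = (29 - 13)/(24 - 4) ≡ 16/20 mod 37. 20⁻¹ ≡ 13 (mod 37) since 20·13 = 260 ≡ 1, so λ ≡ 23.
  x = λ² - 4 - 24 = 529 - 28 ≡ 20; y = λ·(4 - 20) - 13 ≡ 26. → (20, 26)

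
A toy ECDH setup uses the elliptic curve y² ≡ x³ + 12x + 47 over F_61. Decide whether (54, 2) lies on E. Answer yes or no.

no

y² = 2² ≡ 4; x³ + 12x + 47 = 158159 ≡ 47 (mod 61). 4 ≠ 47.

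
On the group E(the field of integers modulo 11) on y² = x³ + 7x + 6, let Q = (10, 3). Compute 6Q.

(6, 0)

Repeated addition: build up to 6Q.
2Q: tangent at (10, 3): λ = (3·10² + 7)/(2·3) ≡ 10/6. 6⁻¹ ≡ 2 (mod 11) since 6·2 = 12 ≡ 1, so λ ≡ 10·2 ≡ 9.
  x = λ² - 10 - 10 = 81 - 20 ≡ 6; y = λ·(10 - 6) - 3 ≡ 0. → (6, 0)
3Q: (6, 0) + (10, 3). λ = (3 - 0)/(10 - 6) ≡ 3/4 mod 11. 4⁻¹ ≡ 3 (mod 11), so λ ≡ 9.
  x = λ² - 6 - 10 = 81 - 16 ≡ 10; y = λ·(6 - 10) - 0 ≡ 8. → (10, 8)
4Q: (10, 8) + (10, 3): same x and y₁ ≡ -y₂, so the sum is O.
5Q: O + (10, 3) = (10, 3) (identity).
6Q: tangent at (10, 3): λ = (3·10² + 7)/(2·3) ≡ 10/6. 6⁻¹ ≡ 2 (mod 11), so λ ≡ 10·2 ≡ 9.
  x = λ² - 10 - 10 = 81 - 20 ≡ 6; y = λ·(10 - 6) - 3 ≡ 0. → (6, 0)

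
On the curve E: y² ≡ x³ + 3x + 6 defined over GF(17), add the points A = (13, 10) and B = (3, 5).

(14, 15)

(13, 10) + (3, 5). λ = (5 - 10)/(3 - 13) ≡ 12/7 mod 17. 7⁻¹ ≡ 5 (mod 17) since 7·5 = 35 ≡ 1, so λ ≡ 9.
  x = λ² - 13 - 3 = 81 - 16 ≡ 14; y = λ·(13 - 14) - 10 ≡ 15. → (14, 15)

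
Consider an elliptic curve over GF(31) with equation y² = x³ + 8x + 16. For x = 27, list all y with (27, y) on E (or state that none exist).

x³ + 8x + 16 = 19915 ≡ 13 (mod 31).
13 is a non-residue mod 31; no y exists.

none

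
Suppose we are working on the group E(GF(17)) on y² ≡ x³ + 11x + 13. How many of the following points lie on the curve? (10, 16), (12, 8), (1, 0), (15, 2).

1

(10, 16): 16² ≡ 1, rhs ≡ 1 → on.
(12, 8): 8² ≡ 13, rhs ≡ 3 → off.
(1, 0): 0² ≡ 0, rhs ≡ 8 → off.
(15, 2): 2² ≡ 4, rhs ≡ 0 → off.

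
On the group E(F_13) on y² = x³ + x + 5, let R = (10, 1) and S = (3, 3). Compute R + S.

(3, 10)

(10, 1) + (3, 3). λ = (3 - 1)/(3 - 10) ≡ 2/6 mod 13. 6⁻¹ ≡ 11 (mod 13), so λ ≡ 9.
  x = λ² - 10 - 3 = 81 - 13 ≡ 3; y = λ·(10 - 3) - 1 ≡ 10. → (3, 10)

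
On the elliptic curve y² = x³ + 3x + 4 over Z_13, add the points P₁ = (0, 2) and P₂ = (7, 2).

(0, 2) + (7, 2). λ = (2 - 2)/(7 - 0) ≡ 0/7 mod 13. 7⁻¹ ≡ 2 (mod 13), so λ ≡ 0.
  x = λ² - 0 - 7 = 0 - 7 ≡ 6; y = λ·(0 - 6) - 2 ≡ 11. → (6, 11)

(6, 11)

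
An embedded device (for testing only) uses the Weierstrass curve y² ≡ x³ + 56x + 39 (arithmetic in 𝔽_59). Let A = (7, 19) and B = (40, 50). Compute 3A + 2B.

(38, 35)

First 3A:
Repeated addition: build up to 3A.
2A: tangent at (7, 19): λ = (3·7² + 56)/(2·19) ≡ 26/38. 38⁻¹ ≡ 14 (mod 59), so λ ≡ 26·14 ≡ 10.
  x = λ² - 7 - 7 = 100 - 14 ≡ 27; y = λ·(7 - 27) - 19 ≡ 17. → (27, 17)
3A: (27, 17) + (7, 19). λ = (19 - 17)/(7 - 27) ≡ 2/39 mod 59. 39⁻¹ ≡ 56 (mod 59), so λ ≡ 53.
  x = λ² - 27 - 7 = 2809 - 34 ≡ 2; y = λ·(27 - 2) - 17 ≡ 10. → (2, 10)
3A = (2, 10).
Next 2B:
Repeated addition: build up to 2B.
2B: tangent at (40, 50): λ = (3·40² + 56)/(2·50) ≡ 18/41. 41⁻¹ ≡ 36 (mod 59) since 41·36 = 1476 ≡ 1, so λ ≡ 18·36 ≡ 58.
  x = λ² - 40 - 40 = 3364 - 80 ≡ 39; y = λ·(40 - 39) - 50 ≡ 8. → (39, 8)
2B = (39, 8).
Finally 3A + 2B:
(2, 10) + (39, 8). λ = (8 - 10)/(39 - 2) ≡ 57/37 mod 59. 37⁻¹ ≡ 8 (mod 59), so λ ≡ 43.
  x = λ² - 2 - 39 = 1849 - 41 ≡ 38; y = λ·(2 - 38) - 10 ≡ 35. → (38, 35)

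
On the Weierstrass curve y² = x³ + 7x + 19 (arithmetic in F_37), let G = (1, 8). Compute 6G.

(3, 20)

Double-and-add on 6 = (110)₂. Start with G = (1, 8) for the leading 1-bit.
double: tangent at (1, 8): λ = (3·1² + 7)/(2·8) ≡ 10/16. 16⁻¹ ≡ 7 (mod 37) since 16·7 = 112 ≡ 1, so λ ≡ 10·7 ≡ 33.
  x = λ² - 1 - 1 = 1089 - 2 ≡ 14; y = λ·(1 - 14) - 8 ≡ 7. → (14, 7)
add G: (14, 7) + (1, 8). λ = (8 - 7)/(1 - 14) ≡ 1/24 mod 37. 24⁻¹ ≡ 17 (mod 37), so λ ≡ 17.
  x = λ² - 14 - 1 = 289 - 15 ≡ 15; y = λ·(14 - 15) - 7 ≡ 13. → (15, 13)
double: tangent at (15, 13): λ = (3·15² + 7)/(2·13) ≡ 16/26. 26⁻¹ ≡ 10 (mod 37), so λ ≡ 16·10 ≡ 12.
  x = λ² - 15 - 15 = 144 - 30 ≡ 3; y = λ·(15 - 3) - 13 ≡ 20. → (3, 20)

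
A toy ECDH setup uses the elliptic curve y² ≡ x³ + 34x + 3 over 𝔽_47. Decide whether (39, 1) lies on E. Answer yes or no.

y² = 1² ≡ 1; x³ + 34x + 3 = 60648 ≡ 18 (mod 47). 1 ≠ 18.

no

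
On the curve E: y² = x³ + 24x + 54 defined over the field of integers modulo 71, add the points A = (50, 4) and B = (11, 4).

(50, 4) + (11, 4). λ = (4 - 4)/(11 - 50) ≡ 0/32 mod 71. 32⁻¹ ≡ 20 (mod 71), so λ ≡ 0.
  x = λ² - 50 - 11 = 0 - 61 ≡ 10; y = λ·(50 - 10) - 4 ≡ 67. → (10, 67)

(10, 67)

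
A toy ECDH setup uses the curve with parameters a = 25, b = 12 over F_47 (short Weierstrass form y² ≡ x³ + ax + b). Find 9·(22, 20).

Write P = (22, 20).
Repeated addition: build up to 9P.
2P: tangent at (22, 20): λ = (3·22² + 25)/(2·20) ≡ 20/40. 40⁻¹ ≡ 20 (mod 47) since 40·20 = 800 ≡ 1, so λ ≡ 20·20 ≡ 24.
  x = λ² - 22 - 22 = 576 - 44 ≡ 15; y = λ·(22 - 15) - 20 ≡ 7. → (15, 7)
3P: (15, 7) + (22, 20). λ = (20 - 7)/(22 - 15) ≡ 13/7 mod 47. 7⁻¹ ≡ 27 (mod 47) since 7·27 = 189 ≡ 1, so λ ≡ 22.
  x = λ² - 15 - 22 = 484 - 37 ≡ 24; y = λ·(15 - 24) - 7 ≡ 30. → (24, 30)
4P: (24, 30) + (22, 20). λ = (20 - 30)/(22 - 24) ≡ 37/45 mod 47. 45⁻¹ ≡ 23 (mod 47), so λ ≡ 5.
  x = λ² - 24 - 22 = 25 - 46 ≡ 26; y = λ·(24 - 26) - 30 ≡ 7. → (26, 7)
5P: (26, 7) + (22, 20). λ = (20 - 7)/(22 - 26) ≡ 13/43 mod 47. 43⁻¹ ≡ 35 (mod 47), so λ ≡ 32.
  x = λ² - 26 - 22 = 1024 - 48 ≡ 36; y = λ·(26 - 36) - 7 ≡ 2. → (36, 2)
6P: (36, 2) + (22, 20). λ = (20 - 2)/(22 - 36) ≡ 18/33 mod 47. 33⁻¹ ≡ 10 (mod 47) since 33·10 = 330 ≡ 1, so λ ≡ 39.
  x = λ² - 36 - 22 = 1521 - 58 ≡ 6; y = λ·(36 - 6) - 2 ≡ 40. → (6, 40)
7P: (6, 40) + (22, 20). λ = (20 - 40)/(22 - 6) ≡ 27/16 mod 47. 16⁻¹ ≡ 3 (mod 47), so λ ≡ 34.
  x = λ² - 6 - 22 = 1156 - 28 ≡ 0; y = λ·(6 - 0) - 40 ≡ 23. → (0, 23)
8P: (0, 23) + (22, 20). λ = (20 - 23)/(22 - 0) ≡ 44/22 mod 47. 22⁻¹ ≡ 15 (mod 47), so λ ≡ 2.
  x = λ² - 0 - 22 = 4 - 22 ≡ 29; y = λ·(0 - 29) - 23 ≡ 13. → (29, 13)
9P: (29, 13) + (22, 20). λ = (20 - 13)/(22 - 29) ≡ 7/40 mod 47. 40⁻¹ ≡ 20 (mod 47), so λ ≡ 46.
  x = λ² - 29 - 22 = 2116 - 51 ≡ 44; y = λ·(29 - 44) - 13 ≡ 2. → (44, 2)

(44, 2)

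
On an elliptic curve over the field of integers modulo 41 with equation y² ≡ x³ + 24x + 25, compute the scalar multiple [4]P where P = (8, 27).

(32, 33)

Repeated addition: build up to 4P.
2P: tangent at (8, 27): λ = (3·8² + 24)/(2·27) ≡ 11/13. 13⁻¹ ≡ 19 (mod 41), so λ ≡ 11·19 ≡ 4.
  x = λ² - 8 - 8 = 16 - 16 ≡ 0; y = λ·(8 - 0) - 27 ≡ 5. → (0, 5)
3P: (0, 5) + (8, 27). λ = (27 - 5)/(8 - 0) ≡ 22/8 mod 41. 8⁻¹ ≡ 36 (mod 41), so λ ≡ 13.
  x = λ² - 0 - 8 = 169 - 8 ≡ 38; y = λ·(0 - 38) - 5 ≡ 34. → (38, 34)
4P: (38, 34) + (8, 27). λ = (27 - 34)/(8 - 38) ≡ 34/11 mod 41. 11⁻¹ ≡ 15 (mod 41), so λ ≡ 18.
  x = λ² - 38 - 8 = 324 - 46 ≡ 32; y = λ·(38 - 32) - 34 ≡ 33. → (32, 33)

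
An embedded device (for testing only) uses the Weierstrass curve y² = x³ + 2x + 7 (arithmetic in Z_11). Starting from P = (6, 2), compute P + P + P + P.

(7, 1)

Double-and-add on 4 = (100)₂. Start with P = (6, 2) for the leading 1-bit.
double: tangent at (6, 2): λ = (3·6² + 2)/(2·2) ≡ 0/4. 4⁻¹ ≡ 3 (mod 11), so λ ≡ 0·3 ≡ 0.
  x = λ² - 6 - 6 = 0 - 12 ≡ 10; y = λ·(6 - 10) - 2 ≡ 9. → (10, 9)
double: tangent at (10, 9): λ = (3·10² + 2)/(2·9) ≡ 5/7. 7⁻¹ ≡ 8 (mod 11) since 7·8 = 56 ≡ 1, so λ ≡ 5·8 ≡ 7.
  x = λ² - 10 - 10 = 49 - 20 ≡ 7; y = λ·(10 - 7) - 9 ≡ 1. → (7, 1)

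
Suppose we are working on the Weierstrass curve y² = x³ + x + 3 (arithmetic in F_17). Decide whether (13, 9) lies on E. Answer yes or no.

no

y² = 9² ≡ 13; x³ + 1x + 3 = 2213 ≡ 3 (mod 17). 13 ≠ 3.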